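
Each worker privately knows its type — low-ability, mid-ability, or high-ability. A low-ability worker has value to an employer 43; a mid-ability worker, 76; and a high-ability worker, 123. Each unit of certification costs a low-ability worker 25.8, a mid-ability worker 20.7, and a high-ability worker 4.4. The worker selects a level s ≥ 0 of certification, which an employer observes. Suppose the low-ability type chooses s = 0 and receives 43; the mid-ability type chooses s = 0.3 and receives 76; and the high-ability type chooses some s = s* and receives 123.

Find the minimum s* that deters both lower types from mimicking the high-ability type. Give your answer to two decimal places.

Low-ability type (on-path payoff 43) won't mimic when 43 ≥ 123 − 25.8·s*, i.e. s* ≥ 3.10.
Mid-ability type (on-path payoff 76 − 20.7×0.3 = 69.79) won't mimic when 69.79 ≥ 123 − 20.7·s*, i.e. s* ≥ 2.57.
Both must hold, so s* = max(3.10, 2.57) = 3.10. The low-ability type's constraint binds.

3.10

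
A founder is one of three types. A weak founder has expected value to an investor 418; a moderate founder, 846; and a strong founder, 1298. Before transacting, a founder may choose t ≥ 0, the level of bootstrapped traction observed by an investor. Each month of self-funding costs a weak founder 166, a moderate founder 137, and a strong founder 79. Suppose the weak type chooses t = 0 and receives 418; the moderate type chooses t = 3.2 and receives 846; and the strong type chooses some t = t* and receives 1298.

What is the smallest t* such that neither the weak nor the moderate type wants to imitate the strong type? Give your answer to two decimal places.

Weak type (on-path payoff 418) won't mimic when 418 ≥ 1298 − 166·t*, i.e. t* ≥ 5.30.
Moderate type (on-path payoff 846 − 137×3.2 = 407.6) won't mimic when 407.6 ≥ 1298 − 137·t*, i.e. t* ≥ 6.50.
Both must hold, so t* = max(5.30, 6.50) = 6.50. The moderate type's constraint binds.

6.50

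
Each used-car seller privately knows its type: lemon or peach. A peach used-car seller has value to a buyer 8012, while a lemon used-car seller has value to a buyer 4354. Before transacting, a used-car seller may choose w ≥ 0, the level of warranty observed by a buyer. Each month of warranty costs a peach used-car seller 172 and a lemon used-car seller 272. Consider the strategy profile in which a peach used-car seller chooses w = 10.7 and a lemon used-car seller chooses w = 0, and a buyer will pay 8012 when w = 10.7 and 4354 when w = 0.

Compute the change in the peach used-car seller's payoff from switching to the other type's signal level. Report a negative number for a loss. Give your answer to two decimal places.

-1817.60

Playing w = 10.7 the peach used-car seller receives 8012 − 172 × 10.7 = 6171.6.
Deviating to w = 0 yields 4354 instead.
Gain from deviating: 4354 − 6171.6 = -1817.60.
The gain is negative, so the peach type's incentive-compatibility constraint is satisfied.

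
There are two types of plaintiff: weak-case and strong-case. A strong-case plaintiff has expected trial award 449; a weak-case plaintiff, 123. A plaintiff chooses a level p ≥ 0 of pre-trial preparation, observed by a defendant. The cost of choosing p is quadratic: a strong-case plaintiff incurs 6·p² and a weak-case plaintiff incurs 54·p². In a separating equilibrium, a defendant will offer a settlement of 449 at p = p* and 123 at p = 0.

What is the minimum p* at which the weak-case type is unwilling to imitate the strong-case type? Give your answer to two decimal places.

The weak-case type at p = 0 receives 123; imitating at p* yields 449 − 54·p*².
Indifference: 123 = 449 − 54·p*², so p*² = (449 − 123) / 54 ≈ 6.0370.
p* = √6.0370 ≈ 2.46.

2.46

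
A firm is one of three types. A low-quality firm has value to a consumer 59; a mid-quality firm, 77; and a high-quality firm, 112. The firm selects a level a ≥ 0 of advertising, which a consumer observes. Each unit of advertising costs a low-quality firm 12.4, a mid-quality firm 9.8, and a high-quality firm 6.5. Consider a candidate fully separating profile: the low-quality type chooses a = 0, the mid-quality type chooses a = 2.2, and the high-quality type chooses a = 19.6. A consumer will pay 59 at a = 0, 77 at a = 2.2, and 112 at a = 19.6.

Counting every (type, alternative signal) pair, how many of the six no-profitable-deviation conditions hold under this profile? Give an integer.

3

Low-quality (own payoff 59): to a=2.2 gives 77 − 12.4×2.2 = 49.72 → no gain ✓; to a=19.6 gives 112 − 12.4×19.6 = -131.04 → no gain ✓.
High-quality (own payoff 112 − 6.5×19.6 = -15.4): to a=0 gives 59 → profitable ✗; to a=2.2 gives 77 − 6.5×2.2 = 62.7 → profitable ✗.
Mid-quality (own payoff 77 − 9.8×2.2 = 55.44): to a=0 gives 59 → profitable ✗; to a=19.6 gives 112 − 9.8×19.6 = -80.08 → no gain ✓.
3 of the 6 constraints hold; not an equilibrium.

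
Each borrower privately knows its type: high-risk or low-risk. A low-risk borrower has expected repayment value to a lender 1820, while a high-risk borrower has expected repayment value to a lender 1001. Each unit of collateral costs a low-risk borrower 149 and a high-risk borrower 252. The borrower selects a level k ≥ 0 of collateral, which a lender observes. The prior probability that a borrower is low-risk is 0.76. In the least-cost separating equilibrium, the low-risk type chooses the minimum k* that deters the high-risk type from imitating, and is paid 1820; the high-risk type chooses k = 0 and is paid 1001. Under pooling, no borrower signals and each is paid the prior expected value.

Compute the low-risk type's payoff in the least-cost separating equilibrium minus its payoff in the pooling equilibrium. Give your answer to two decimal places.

-287.69

Least-cost separating signal: k* solves 1001 = 1820 − 252·k*, so k* = (1820 − 1001)/252 = 3.25.
Low-risk type's separating payoff: 1820 − 149 × k* = 1820 − 149 × (1820 − 1001)/252 = 1820 − 122031/252 = 1335.75.
Pooling payoff: 0.76 × 1820 + 0.24 × 1001 = 1623.44.
Difference: 1335.75 − 1623.44 = -287.69.
The low-risk type would prefer the pooling outcome.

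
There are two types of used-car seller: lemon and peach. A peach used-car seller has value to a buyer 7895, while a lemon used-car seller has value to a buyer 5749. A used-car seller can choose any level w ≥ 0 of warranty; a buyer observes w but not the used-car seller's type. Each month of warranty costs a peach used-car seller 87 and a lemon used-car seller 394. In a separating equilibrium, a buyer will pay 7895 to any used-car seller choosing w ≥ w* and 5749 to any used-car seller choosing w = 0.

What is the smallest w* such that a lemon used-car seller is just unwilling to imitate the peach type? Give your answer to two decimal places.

A lemon used-car seller choosing w = 0 receives 5749.
Imitating at w* instead would pay 7895 at cost 394·w*, netting 7895 − 394·w*.
Indifference: 5749 = 7895 − 394·w*, so w* = (7895 − 5749) / 394 ≈ 5.45.
At w* the lemon type's incentive constraint just binds; the peach type strictly prefers w* since its per-unit cost is lower.

5.45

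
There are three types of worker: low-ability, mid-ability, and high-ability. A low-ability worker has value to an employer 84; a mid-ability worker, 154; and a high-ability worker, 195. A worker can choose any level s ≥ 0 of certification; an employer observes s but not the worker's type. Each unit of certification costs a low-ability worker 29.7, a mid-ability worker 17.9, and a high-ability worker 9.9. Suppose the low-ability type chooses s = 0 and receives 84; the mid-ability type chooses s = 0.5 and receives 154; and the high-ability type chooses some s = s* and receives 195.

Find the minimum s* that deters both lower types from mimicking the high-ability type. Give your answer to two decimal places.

Mid-ability type (on-path payoff 154 − 17.9×0.5 = 145.05) won't mimic when 145.05 ≥ 195 − 17.9·s*, i.e. s* ≥ 2.79.
Low-ability type (on-path payoff 84) won't mimic when 84 ≥ 195 − 29.7·s*, i.e. s* ≥ 3.74.
Both must hold, so s* = max(3.74, 2.79) = 3.74. The low-ability type's constraint binds.

3.74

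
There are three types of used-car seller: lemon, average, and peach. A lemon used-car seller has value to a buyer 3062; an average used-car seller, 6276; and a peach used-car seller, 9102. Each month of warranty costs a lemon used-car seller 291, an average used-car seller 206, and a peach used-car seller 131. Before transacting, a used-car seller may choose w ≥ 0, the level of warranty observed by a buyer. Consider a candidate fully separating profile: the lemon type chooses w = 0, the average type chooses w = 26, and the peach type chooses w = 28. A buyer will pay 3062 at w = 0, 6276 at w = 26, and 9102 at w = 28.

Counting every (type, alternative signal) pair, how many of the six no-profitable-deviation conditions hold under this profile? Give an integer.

4

Lemon (own payoff 3062): to w=26 gives 6276 − 291×26 = -1290 → no gain ✓; to w=28 gives 9102 − 291×28 = 954 → no gain ✓.
Peach (own payoff 9102 − 131×28 = 5434): to w=0 gives 3062 → no gain ✓; to w=26 gives 6276 − 131×26 = 2870 → no gain ✓.
Average (own payoff 6276 − 206×26 = 920): to w=0 gives 3062 → profitable ✗; to w=28 gives 9102 − 206×28 = 3334 → profitable ✗.
4 of the 6 constraints hold; not an equilibrium.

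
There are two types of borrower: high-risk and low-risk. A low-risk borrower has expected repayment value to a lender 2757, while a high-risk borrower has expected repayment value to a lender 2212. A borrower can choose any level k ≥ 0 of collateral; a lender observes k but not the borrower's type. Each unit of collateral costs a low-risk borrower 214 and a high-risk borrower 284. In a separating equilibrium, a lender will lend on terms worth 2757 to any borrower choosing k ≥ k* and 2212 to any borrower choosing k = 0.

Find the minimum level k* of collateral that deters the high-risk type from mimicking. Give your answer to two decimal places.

A high-risk borrower choosing k = 0 receives 2212.
Imitating at k* instead would pay 2757 at cost 284·k*, netting 2757 − 284·k*.
Indifference: 2212 = 2757 − 284·k*, so k* = (2757 − 2212) / 284 ≈ 1.92.
At k* the high-risk type's incentive constraint just binds; the low-risk type strictly prefers k* since its per-unit cost is lower.

1.92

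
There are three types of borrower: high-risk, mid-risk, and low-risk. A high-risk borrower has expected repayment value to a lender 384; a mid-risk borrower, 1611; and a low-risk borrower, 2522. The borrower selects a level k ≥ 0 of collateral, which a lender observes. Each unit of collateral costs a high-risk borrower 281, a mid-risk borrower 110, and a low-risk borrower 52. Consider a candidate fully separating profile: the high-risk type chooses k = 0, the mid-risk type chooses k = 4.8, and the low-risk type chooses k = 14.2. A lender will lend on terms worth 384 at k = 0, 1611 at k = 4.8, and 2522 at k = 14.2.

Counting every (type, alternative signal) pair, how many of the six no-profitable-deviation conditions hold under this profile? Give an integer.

Mid-risk (own payoff 1611 − 110×4.8 = 1083): to k=0 gives 384 → no gain ✓; to k=14.2 gives 2522 − 110×14.2 = 960 → no gain ✓.
Low-risk (own payoff 2522 − 52×14.2 = 1783.6): to k=0 gives 384 → no gain ✓; to k=4.8 gives 1611 − 52×4.8 = 1361.4 → no gain ✓.
High-risk (own payoff 384): to k=4.8 gives 1611 − 281×4.8 = 262.2 → no gain ✓; to k=14.2 gives 2522 − 281×14.2 = -1468.2 → no gain ✓.
6 of the 6 constraints hold; this profile is a separating equilibrium.

6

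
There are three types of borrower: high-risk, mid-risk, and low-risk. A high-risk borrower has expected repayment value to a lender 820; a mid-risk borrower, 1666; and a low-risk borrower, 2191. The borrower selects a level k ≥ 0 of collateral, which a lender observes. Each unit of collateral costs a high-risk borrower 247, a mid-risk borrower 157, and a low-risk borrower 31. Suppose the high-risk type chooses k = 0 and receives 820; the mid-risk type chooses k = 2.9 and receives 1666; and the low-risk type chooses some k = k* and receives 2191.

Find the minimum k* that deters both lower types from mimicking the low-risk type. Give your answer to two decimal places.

High-risk type (on-path payoff 820) won't mimic when 820 ≥ 2191 − 247·k*, i.e. k* ≥ 5.55.
Mid-risk type (on-path payoff 1666 − 157×2.9 = 1210.7) won't mimic when 1210.7 ≥ 2191 − 157·k*, i.e. k* ≥ 6.24.
Both must hold, so k* = max(5.55, 6.24) = 6.24. The mid-risk type's constraint binds.

6.24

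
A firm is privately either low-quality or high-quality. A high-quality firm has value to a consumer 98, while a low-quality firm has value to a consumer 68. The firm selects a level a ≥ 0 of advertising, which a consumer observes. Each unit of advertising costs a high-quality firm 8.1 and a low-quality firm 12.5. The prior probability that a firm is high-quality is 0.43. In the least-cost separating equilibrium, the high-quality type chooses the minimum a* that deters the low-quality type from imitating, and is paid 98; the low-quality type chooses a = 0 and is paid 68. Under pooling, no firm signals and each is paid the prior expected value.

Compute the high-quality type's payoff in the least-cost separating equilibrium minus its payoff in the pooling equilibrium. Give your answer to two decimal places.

-2.34

Least-cost separating signal: a* solves 68 = 98 − 12.5·a*, so a* = (98 − 68)/12.5 = 2.4.
High-quality type's separating payoff: 98 − 8.1 × a* = 98 − 8.1 × (98 − 68)/12.5 = 98 − 243/12.5 = 78.56.
Pooling payoff: 0.43 × 98 + 0.57 × 68 = 80.9.
Difference: 78.56 − 80.9 = -2.34.
The high-quality type would prefer the pooling outcome.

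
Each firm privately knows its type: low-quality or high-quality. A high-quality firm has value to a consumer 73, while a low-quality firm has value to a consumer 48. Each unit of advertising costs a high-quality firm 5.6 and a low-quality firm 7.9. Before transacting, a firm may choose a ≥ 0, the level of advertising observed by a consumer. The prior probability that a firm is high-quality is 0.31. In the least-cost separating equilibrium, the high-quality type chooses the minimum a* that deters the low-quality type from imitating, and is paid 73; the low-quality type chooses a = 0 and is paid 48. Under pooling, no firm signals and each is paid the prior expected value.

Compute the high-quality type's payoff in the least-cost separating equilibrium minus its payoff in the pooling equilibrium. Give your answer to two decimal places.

-0.47

Least-cost separating signal: a* solves 48 = 73 − 7.9·a*, so a* = (73 − 48)/7.9 ≈ 3.1646.
High-quality type's separating payoff: 73 − 5.6 × a* = 73 − 5.6 × (73 − 48)/7.9 = 73 − 140/7.9 ≈ 55.2785.
Pooling payoff: 0.31 × 73 + 0.69 × 48 = 55.75.
Difference: 55.2785 − 55.75 = -0.4715, i.e. -0.47 to two decimal places.
The high-quality type would prefer the pooling outcome.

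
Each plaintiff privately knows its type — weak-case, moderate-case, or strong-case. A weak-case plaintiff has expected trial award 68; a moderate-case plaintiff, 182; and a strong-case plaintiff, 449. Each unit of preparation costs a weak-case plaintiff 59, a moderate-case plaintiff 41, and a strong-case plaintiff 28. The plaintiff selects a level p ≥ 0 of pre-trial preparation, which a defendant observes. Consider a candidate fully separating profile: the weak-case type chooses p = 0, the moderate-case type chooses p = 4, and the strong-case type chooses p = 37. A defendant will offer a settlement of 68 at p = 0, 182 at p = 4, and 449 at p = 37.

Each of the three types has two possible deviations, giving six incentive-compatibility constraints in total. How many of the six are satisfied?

3

Weak-case (own payoff 68): to p=4 gives 182 − 59×4 = -54 → no gain ✓; to p=37 gives 449 − 59×37 = -1734 → no gain ✓.
Strong-case (own payoff 449 − 28×37 = -587): to p=0 gives 68 → profitable ✗; to p=4 gives 182 − 28×4 = 70 → profitable ✗.
Moderate-case (own payoff 182 − 41×4 = 18): to p=0 gives 68 → profitable ✗; to p=37 gives 449 − 41×37 = -1068 → no gain ✓.
3 of the 6 constraints hold; not an equilibrium.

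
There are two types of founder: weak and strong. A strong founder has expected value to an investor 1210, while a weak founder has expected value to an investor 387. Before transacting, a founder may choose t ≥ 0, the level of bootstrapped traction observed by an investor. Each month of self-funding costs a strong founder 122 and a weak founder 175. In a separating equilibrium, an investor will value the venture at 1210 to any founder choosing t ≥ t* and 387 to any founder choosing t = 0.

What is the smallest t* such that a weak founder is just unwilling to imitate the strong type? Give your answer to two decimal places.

4.70

A weak founder choosing t = 0 receives 387.
Imitating at t* instead would pay 1210 at cost 175·t*, netting 1210 − 175·t*.
Indifference: 387 = 1210 − 175·t*, so t* = (1210 − 387) / 175 ≈ 4.70.
This is the weak type's binding incentive-compatibility constraint; any t ≥ 4.70 sustains separation on that side.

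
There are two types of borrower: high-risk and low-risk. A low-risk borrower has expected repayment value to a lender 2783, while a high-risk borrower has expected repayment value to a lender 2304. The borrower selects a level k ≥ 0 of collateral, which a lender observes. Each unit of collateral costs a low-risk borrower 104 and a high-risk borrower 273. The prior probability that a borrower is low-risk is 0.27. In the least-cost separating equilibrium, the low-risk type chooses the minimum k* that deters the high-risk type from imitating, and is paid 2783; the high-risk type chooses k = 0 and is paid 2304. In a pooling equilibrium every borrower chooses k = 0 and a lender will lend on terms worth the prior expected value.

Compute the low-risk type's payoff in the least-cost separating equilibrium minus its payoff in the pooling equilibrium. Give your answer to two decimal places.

Least-cost separating signal: k* solves 2304 = 2783 − 273·k*, so k* = (2783 − 2304)/273 ≈ 1.7546.
Low-risk type's separating payoff: 2783 − 104 × k* = 2783 − 104 × (2783 − 2304)/273 = 2783 − 49816/273 ≈ 2600.5238.
Pooling payoff: 0.27 × 2783 + 0.73 × 2304 = 2433.33.
Difference: 2600.5238 − 2433.33 = 167.1938, i.e. 167.19 to two decimal places.
The low-risk type prefers to separate.

167.19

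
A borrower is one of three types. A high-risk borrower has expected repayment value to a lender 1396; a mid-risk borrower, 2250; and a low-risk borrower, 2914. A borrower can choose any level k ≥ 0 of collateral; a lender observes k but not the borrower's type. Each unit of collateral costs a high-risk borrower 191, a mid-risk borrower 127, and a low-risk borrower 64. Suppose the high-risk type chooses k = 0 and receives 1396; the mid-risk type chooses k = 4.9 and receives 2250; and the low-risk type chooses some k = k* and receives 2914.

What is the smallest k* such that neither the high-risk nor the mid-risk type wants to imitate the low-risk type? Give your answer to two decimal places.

10.13

Mid-risk type (on-path payoff 2250 − 127×4.9 = 1627.7) won't mimic when 1627.7 ≥ 2914 − 127·k*, i.e. k* ≥ 10.13.
High-risk type (on-path payoff 1396) won't mimic when 1396 ≥ 2914 − 191·k*, i.e. k* ≥ 7.95.
Both must hold, so k* = max(7.95, 10.13) = 10.13. The mid-risk type's constraint binds.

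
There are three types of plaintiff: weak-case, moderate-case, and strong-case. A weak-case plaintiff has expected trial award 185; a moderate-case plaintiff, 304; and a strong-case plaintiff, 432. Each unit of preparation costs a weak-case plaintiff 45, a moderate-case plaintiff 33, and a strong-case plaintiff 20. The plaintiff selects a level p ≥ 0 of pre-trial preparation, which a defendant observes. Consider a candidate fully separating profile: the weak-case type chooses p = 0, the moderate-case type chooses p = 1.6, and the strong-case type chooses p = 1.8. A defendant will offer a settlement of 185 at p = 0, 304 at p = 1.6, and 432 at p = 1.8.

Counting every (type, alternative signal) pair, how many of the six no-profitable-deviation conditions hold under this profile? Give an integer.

Weak-case (own payoff 185): to p=1.6 gives 304 − 45×1.6 = 232 → profitable ✗; to p=1.8 gives 432 − 45×1.8 = 351 → profitable ✗.
Strong-case (own payoff 432 − 20×1.8 = 396): to p=0 gives 185 → no gain ✓; to p=1.6 gives 304 − 20×1.6 = 272 → no gain ✓.
Moderate-case (own payoff 304 − 33×1.6 = 251.2): to p=0 gives 185 → no gain ✓; to p=1.8 gives 432 − 33×1.8 = 372.6 → profitable ✗.
3 of the 6 constraints hold; not an equilibrium.

3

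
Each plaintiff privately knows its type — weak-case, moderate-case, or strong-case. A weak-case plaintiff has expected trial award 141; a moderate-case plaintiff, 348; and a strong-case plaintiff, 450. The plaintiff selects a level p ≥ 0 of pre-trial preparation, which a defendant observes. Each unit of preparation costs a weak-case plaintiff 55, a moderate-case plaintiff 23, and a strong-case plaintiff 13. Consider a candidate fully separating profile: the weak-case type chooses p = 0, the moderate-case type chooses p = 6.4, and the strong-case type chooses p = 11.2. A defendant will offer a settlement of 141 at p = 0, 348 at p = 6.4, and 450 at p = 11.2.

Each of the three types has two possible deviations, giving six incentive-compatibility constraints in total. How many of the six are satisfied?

Moderate-case (own payoff 348 − 23×6.4 = 200.8): to p=0 gives 141 → no gain ✓; to p=11.2 gives 450 − 23×11.2 = 192.4 → no gain ✓.
Weak-case (own payoff 141): to p=6.4 gives 348 − 55×6.4 = -4 → no gain ✓; to p=11.2 gives 450 − 55×11.2 = -166 → no gain ✓.
Strong-case (own payoff 450 − 13×11.2 = 304.4): to p=0 gives 141 → no gain ✓; to p=6.4 gives 348 − 13×6.4 = 264.8 → no gain ✓.
6 of the 6 constraints hold; this profile is a separating equilibrium.

6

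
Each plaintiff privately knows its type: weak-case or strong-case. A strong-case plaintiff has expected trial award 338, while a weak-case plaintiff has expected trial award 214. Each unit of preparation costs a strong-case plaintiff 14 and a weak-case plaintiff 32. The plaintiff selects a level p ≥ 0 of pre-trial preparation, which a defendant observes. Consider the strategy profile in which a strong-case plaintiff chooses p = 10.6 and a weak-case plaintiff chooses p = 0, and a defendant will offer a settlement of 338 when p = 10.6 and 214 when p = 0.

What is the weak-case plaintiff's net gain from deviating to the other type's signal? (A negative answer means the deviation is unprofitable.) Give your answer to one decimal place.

-215.2

Playing p = 0 the weak-case plaintiff receives 214.
Deviating to p = 10.6 brings payment 338 at cost 32 × 10.6 = 339.2, netting -1.2.
Gain from deviating: -1.2 − 214 = -215.2.
The gain is negative, so the weak-case type's incentive-compatibility constraint is satisfied.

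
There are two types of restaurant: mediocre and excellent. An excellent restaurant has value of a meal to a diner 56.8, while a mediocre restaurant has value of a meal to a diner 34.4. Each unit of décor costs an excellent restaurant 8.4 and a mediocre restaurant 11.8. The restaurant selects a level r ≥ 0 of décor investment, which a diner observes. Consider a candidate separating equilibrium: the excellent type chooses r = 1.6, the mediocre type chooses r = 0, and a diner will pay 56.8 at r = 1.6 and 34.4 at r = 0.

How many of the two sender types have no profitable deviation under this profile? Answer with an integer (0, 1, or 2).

Mediocre type: stay at 0 → 34.4; mimic → 56.8 − 11.8 × 1.6 = 37.92. IC fails (34.4 < 37.92).
Excellent type: signal → 56.8 − 8.4 × 1.6 = 43.36; deviate to 0 → 34.4. IC holds (43.36 ≥ 34.4).
1 of 2 constraints hold, so this profile is not an equilibrium.

1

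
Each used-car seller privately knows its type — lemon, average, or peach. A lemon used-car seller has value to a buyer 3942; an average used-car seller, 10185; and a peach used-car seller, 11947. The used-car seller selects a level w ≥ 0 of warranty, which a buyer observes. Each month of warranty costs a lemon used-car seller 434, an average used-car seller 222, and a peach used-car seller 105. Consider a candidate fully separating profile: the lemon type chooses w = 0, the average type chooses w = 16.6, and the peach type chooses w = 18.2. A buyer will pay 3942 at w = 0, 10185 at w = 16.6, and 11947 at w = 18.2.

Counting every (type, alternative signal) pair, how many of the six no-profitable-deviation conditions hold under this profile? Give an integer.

4

Average (own payoff 10185 − 222×16.6 = 6499.8): to w=0 gives 3942 → no gain ✓; to w=18.2 gives 11947 − 222×18.2 = 7906.6 → profitable ✗.
Lemon (own payoff 3942): to w=16.6 gives 10185 − 434×16.6 = 2980.6 → no gain ✓; to w=18.2 gives 11947 − 434×18.2 = 4048.2 → profitable ✗.
Peach (own payoff 11947 − 105×18.2 = 10036): to w=0 gives 3942 → no gain ✓; to w=16.6 gives 10185 − 105×16.6 = 8442 → no gain ✓.
4 of the 6 constraints hold; not an equilibrium.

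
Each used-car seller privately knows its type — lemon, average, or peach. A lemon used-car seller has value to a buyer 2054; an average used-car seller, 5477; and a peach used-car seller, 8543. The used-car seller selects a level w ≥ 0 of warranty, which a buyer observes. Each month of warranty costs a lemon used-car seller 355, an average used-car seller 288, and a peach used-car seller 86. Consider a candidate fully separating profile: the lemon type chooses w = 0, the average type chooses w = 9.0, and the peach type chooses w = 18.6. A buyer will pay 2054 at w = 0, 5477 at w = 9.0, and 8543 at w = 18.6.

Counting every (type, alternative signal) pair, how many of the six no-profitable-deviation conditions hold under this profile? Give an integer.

4

Peach (own payoff 8543 − 86×18.6 = 6943.4): to w=0 gives 2054 → no gain ✓; to w=9.0 gives 5477 − 86×9.0 = 4703 → no gain ✓.
Average (own payoff 5477 − 288×9.0 = 2885): to w=0 gives 2054 → no gain ✓; to w=18.6 gives 8543 − 288×18.6 = 3186.2 → profitable ✗.
Lemon (own payoff 2054): to w=9.0 gives 5477 − 355×9.0 = 2282 → profitable ✗; to w=18.6 gives 8543 − 355×18.6 = 1940 → no gain ✓.
4 of the 6 constraints hold; not an equilibrium.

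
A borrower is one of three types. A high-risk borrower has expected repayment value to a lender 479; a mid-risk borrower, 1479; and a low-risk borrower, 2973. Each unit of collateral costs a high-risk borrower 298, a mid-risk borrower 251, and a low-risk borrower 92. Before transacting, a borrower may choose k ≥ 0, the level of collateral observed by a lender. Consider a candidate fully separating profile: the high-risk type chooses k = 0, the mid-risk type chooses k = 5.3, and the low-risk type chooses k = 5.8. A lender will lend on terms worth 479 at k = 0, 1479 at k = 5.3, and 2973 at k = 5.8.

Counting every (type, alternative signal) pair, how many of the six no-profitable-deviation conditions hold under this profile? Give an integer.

3

High-risk (own payoff 479): to k=5.3 gives 1479 − 298×5.3 = -100.4 → no gain ✓; to k=5.8 gives 2973 − 298×5.8 = 1244.6 → profitable ✗.
Low-risk (own payoff 2973 − 92×5.8 = 2439.4): to k=0 gives 479 → no gain ✓; to k=5.3 gives 1479 − 92×5.3 = 991.4 → no gain ✓.
Mid-risk (own payoff 1479 − 251×5.3 = 148.7): to k=0 gives 479 → profitable ✗; to k=5.8 gives 2973 − 251×5.8 = 1517.2 → profitable ✗.
3 of the 6 constraints hold; not an equilibrium.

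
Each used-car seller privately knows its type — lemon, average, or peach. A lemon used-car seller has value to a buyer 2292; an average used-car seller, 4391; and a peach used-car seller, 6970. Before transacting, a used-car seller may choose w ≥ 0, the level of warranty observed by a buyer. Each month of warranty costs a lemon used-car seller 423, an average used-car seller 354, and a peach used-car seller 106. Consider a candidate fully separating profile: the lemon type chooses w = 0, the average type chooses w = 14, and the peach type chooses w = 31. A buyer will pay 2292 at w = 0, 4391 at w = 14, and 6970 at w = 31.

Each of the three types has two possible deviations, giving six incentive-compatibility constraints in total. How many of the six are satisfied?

Peach (own payoff 6970 − 106×31 = 3684): to w=0 gives 2292 → no gain ✓; to w=14 gives 4391 − 106×14 = 2907 → no gain ✓.
Lemon (own payoff 2292): to w=14 gives 4391 − 423×14 = -1531 → no gain ✓; to w=31 gives 6970 − 423×31 = -6143 → no gain ✓.
Average (own payoff 4391 − 354×14 = -565): to w=0 gives 2292 → profitable ✗; to w=31 gives 6970 − 354×31 = -4004 → no gain ✓.
5 of the 6 constraints hold; not an equilibrium.

5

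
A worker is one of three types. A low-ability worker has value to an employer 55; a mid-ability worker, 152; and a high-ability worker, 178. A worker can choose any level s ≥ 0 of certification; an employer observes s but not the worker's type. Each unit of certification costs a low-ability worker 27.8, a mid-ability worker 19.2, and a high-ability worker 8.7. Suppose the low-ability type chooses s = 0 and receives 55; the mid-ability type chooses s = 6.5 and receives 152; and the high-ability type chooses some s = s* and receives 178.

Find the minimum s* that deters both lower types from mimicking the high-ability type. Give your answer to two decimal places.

Low-ability type (on-path payoff 55) won't mimic when 55 ≥ 178 − 27.8·s*, i.e. s* ≥ 4.42.
Mid-ability type (on-path payoff 152 − 19.2×6.5 = 27.2) won't mimic when 27.2 ≥ 178 − 19.2·s*, i.e. s* ≥ 7.85.
Both must hold, so s* = max(4.42, 7.85) = 7.85. The mid-ability type's constraint binds.

7.85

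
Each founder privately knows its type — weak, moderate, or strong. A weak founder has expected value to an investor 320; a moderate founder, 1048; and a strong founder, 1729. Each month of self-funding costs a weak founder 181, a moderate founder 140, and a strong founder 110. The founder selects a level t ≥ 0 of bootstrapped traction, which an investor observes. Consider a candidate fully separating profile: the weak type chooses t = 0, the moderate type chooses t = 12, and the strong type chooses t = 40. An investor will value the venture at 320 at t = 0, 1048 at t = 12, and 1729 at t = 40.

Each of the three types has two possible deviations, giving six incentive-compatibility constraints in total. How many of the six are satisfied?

Weak (own payoff 320): to t=12 gives 1048 − 181×12 = -1124 → no gain ✓; to t=40 gives 1729 − 181×40 = -5511 → no gain ✓.
Moderate (own payoff 1048 − 140×12 = -632): to t=0 gives 320 → profitable ✗; to t=40 gives 1729 − 140×40 = -3871 → no gain ✓.
Strong (own payoff 1729 − 110×40 = -2671): to t=0 gives 320 → profitable ✗; to t=12 gives 1048 − 110×12 = -272 → profitable ✗.
3 of the 6 constraints hold; not an equilibrium.

3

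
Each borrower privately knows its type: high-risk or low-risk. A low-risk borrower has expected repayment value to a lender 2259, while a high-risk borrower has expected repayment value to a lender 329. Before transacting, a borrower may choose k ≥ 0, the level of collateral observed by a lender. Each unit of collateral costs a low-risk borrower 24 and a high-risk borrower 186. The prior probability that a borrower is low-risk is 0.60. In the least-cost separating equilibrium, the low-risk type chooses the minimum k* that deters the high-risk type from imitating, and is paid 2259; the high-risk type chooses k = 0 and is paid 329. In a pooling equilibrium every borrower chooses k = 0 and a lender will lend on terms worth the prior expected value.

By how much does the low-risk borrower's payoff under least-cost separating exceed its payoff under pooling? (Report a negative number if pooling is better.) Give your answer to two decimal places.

522.97

Least-cost separating signal: k* solves 329 = 2259 − 186·k*, so k* = (2259 − 329)/186 ≈ 10.3763.
Low-risk type's separating payoff: 2259 − 24 × k* = 2259 − 24 × (2259 − 329)/186 = 2259 − 46320/186 ≈ 2009.9677.
Pooling payoff: 0.60 × 2259 + 0.40 × 329 = 1487.
Difference: 2009.9677 − 1487 = 522.9677, i.e. 522.97 to two decimal places.
The low-risk type prefers to separate.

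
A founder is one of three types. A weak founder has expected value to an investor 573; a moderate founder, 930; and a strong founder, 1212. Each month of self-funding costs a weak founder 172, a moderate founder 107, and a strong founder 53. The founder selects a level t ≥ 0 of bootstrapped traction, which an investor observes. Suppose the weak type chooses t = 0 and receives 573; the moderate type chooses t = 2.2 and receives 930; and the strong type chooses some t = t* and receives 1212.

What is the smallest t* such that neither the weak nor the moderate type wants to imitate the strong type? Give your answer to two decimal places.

4.84

Weak type (on-path payoff 573) won't mimic when 573 ≥ 1212 − 172·t*, i.e. t* ≥ 3.72.
Moderate type (on-path payoff 930 − 107×2.2 = 694.6) won't mimic when 694.6 ≥ 1212 − 107·t*, i.e. t* ≥ 4.84.
Both must hold, so t* = max(3.72, 4.84) = 4.84. The moderate type's constraint binds.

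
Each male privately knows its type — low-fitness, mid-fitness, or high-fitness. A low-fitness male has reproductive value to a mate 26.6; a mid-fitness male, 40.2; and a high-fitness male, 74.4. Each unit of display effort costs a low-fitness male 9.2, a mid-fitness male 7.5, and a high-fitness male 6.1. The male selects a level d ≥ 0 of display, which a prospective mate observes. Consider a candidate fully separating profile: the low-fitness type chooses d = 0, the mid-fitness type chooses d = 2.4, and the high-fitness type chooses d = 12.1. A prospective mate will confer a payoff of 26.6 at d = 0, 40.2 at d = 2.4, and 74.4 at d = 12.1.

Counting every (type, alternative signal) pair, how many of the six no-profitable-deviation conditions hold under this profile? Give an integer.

3

Mid-fitness (own payoff 40.2 − 7.5×2.4 = 22.2): to d=0 gives 26.6 → profitable ✗; to d=12.1 gives 74.4 − 7.5×12.1 = -16.35 → no gain ✓.
Low-fitness (own payoff 26.6): to d=2.4 gives 40.2 − 9.2×2.4 = 18.12 → no gain ✓; to d=12.1 gives 74.4 − 9.2×12.1 = -36.92 → no gain ✓.
High-fitness (own payoff 74.4 − 6.1×12.1 = 0.59): to d=0 gives 26.6 → profitable ✗; to d=2.4 gives 40.2 − 6.1×2.4 = 25.56 → profitable ✗.
3 of the 6 constraints hold; not an equilibrium.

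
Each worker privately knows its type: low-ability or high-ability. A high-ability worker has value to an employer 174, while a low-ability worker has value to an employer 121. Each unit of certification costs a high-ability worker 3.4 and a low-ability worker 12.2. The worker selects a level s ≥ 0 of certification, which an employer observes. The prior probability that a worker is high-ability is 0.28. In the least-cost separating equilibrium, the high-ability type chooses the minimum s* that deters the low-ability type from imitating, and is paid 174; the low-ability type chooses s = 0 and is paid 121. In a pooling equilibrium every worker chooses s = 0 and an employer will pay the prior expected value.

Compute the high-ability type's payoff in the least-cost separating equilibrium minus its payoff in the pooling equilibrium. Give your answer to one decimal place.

23.4

Least-cost separating signal: s* solves 121 = 174 − 12.2·s*, so s* = (174 − 121)/12.2 ≈ 4.3443.
High-ability type's separating payoff: 174 − 3.4 × s* = 174 − 3.4 × (174 − 121)/12.2 = 174 − 180.2/12.2 ≈ 159.230.
Pooling payoff: 0.28 × 174 + 0.72 × 121 = 135.84.
Difference: 159.230 − 135.84 = 23.39, i.e. 23.4 to one decimal place.
The high-ability type prefers to separate.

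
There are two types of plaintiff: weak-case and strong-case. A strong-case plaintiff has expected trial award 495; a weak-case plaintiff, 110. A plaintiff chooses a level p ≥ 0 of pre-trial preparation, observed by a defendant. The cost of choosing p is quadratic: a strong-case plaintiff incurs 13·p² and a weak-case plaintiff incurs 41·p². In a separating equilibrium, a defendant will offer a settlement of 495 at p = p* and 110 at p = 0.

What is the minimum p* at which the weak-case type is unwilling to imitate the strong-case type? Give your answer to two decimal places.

3.06

The weak-case type at p = 0 receives 110; imitating at p* yields 495 − 41·p*².
Indifference: 110 = 495 − 41·p*², so p*² = (495 − 110) / 41 ≈ 9.3902.
p* = √9.3902 ≈ 3.06.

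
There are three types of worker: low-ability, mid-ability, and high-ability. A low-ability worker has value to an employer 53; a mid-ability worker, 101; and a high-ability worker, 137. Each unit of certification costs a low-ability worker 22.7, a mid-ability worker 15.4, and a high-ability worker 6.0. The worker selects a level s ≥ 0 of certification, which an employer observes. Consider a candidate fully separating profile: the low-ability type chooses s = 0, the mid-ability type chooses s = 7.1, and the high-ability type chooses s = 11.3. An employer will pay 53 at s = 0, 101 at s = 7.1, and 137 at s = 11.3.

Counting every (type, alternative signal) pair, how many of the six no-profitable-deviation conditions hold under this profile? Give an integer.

Mid-ability (own payoff 101 − 15.4×7.1 = -8.34): to s=0 gives 53 → profitable ✗; to s=11.3 gives 137 − 15.4×11.3 = -37.02 → no gain ✓.
High-ability (own payoff 137 − 6.0×11.3 = 69.2): to s=0 gives 53 → no gain ✓; to s=7.1 gives 101 − 6.0×7.1 = 58.4 → no gain ✓.
Low-ability (own payoff 53): to s=7.1 gives 101 − 22.7×7.1 = -60.17 → no gain ✓; to s=11.3 gives 137 − 22.7×11.3 = -119.51 → no gain ✓.
5 of the 6 constraints hold; not an equilibrium.

5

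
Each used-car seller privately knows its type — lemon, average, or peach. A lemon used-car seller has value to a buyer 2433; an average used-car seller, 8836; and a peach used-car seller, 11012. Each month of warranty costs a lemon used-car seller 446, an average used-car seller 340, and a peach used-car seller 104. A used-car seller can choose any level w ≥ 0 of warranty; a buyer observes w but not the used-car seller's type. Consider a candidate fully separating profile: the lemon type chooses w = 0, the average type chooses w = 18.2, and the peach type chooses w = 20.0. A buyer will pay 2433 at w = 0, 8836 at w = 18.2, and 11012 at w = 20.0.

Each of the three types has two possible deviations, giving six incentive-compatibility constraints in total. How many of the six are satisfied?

Lemon (own payoff 2433): to w=18.2 gives 8836 − 446×18.2 = 718.8 → no gain ✓; to w=20.0 gives 11012 − 446×20.0 = 2092 → no gain ✓.
Peach (own payoff 11012 − 104×20.0 = 8932): to w=0 gives 2433 → no gain ✓; to w=18.2 gives 8836 − 104×18.2 = 6943.2 → no gain ✓.
Average (own payoff 8836 − 340×18.2 = 2648): to w=0 gives 2433 → no gain ✓; to w=20.0 gives 11012 − 340×20.0 = 4212 → profitable ✗.
5 of the 6 constraints hold; not an equilibrium.

5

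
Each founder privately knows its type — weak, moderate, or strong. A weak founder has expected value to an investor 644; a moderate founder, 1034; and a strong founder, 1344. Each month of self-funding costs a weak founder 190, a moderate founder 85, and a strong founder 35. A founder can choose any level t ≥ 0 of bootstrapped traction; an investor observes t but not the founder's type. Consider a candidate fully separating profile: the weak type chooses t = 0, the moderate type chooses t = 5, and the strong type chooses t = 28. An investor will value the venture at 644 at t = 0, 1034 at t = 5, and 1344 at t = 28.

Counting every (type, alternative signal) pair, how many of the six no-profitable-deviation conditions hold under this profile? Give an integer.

3

Moderate (own payoff 1034 − 85×5 = 609): to t=0 gives 644 → profitable ✗; to t=28 gives 1344 − 85×28 = -1036 → no gain ✓.
Weak (own payoff 644): to t=5 gives 1034 − 190×5 = 84 → no gain ✓; to t=28 gives 1344 − 190×28 = -3976 → no gain ✓.
Strong (own payoff 1344 − 35×28 = 364): to t=0 gives 644 → profitable ✗; to t=5 gives 1034 − 35×5 = 859 → profitable ✗.
3 of the 6 constraints hold; not an equilibrium.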